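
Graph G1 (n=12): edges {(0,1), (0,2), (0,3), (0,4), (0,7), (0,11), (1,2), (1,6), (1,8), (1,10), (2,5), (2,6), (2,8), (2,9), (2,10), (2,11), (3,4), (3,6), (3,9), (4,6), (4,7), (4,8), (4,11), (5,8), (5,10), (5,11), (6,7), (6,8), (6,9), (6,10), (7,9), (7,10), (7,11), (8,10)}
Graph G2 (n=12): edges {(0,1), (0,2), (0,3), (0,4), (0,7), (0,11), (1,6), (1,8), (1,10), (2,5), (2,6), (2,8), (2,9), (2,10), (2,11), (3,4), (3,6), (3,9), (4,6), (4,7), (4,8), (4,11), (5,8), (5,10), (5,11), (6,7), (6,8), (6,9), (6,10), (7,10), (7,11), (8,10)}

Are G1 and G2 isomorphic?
No, not isomorphic

The graphs are NOT isomorphic.

Counting edges: G1 has 34 edge(s); G2 has 32 edge(s).
Edge count is an isomorphism invariant (a bijection on vertices induces a bijection on edges), so differing edge counts rule out isomorphism.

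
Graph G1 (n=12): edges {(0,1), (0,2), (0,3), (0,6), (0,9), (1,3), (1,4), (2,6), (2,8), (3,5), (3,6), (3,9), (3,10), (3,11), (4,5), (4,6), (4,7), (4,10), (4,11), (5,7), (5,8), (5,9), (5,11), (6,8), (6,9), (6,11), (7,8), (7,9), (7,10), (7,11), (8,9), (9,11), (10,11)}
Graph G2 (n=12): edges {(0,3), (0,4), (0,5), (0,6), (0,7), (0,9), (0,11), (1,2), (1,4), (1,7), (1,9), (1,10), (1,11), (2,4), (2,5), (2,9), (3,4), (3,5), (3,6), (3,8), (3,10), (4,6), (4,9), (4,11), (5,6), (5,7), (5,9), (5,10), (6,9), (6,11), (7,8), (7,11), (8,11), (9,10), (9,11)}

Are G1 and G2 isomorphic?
No, not isomorphic

The graphs are NOT isomorphic.

Degrees in G1: deg(0)=5, deg(1)=3, deg(2)=3, deg(3)=7, deg(4)=6, deg(5)=6, deg(6)=7, deg(7)=6, deg(8)=5, deg(9)=7, deg(10)=4, deg(11)=7.
Sorted degree sequence of G1: [7, 7, 7, 7, 6, 6, 6, 5, 5, 4, 3, 3].
Degrees in G2: deg(0)=7, deg(1)=6, deg(2)=4, deg(3)=6, deg(4)=7, deg(5)=7, deg(6)=6, deg(7)=5, deg(8)=3, deg(9)=8, deg(10)=4, deg(11)=7.
Sorted degree sequence of G2: [8, 7, 7, 7, 7, 6, 6, 6, 5, 4, 4, 3].
The (sorted) degree sequence is an isomorphism invariant, so since G1 and G2 have different degree sequences they cannot be isomorphic.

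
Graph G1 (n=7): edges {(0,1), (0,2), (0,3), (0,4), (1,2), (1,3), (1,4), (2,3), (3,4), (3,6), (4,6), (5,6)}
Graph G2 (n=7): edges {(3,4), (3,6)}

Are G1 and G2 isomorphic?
No, not isomorphic

The graphs are NOT isomorphic.

Connected components of G1: 1 component(s) with vertex sets [[0, 1, 2, 3, 4, 5, 6]], sizes [7].
Connected components of G2: 5 component(s) with vertex sets [[0], [1], [2], [5], [3, 4, 6]], sizes [1, 1, 1, 1, 3].
The number of connected components (and the multiset of component sizes) is an isomorphism invariant — an isomorphism maps each component of G1 bijectively onto a component of G2. Since G1 has 1 component(s) and G2 has 5, they cannot be isomorphic.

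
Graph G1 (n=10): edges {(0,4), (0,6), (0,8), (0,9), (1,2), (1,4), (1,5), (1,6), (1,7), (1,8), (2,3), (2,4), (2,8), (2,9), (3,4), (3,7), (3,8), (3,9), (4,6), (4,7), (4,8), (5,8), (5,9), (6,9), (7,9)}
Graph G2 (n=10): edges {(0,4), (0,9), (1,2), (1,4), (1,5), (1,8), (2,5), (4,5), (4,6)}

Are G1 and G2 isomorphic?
No, not isomorphic

The graphs are NOT isomorphic.

Connected components of G1: 1 component(s) with vertex sets [[0, 1, 2, 3, 4, 5, 6, 7, 8, 9]], sizes [10].
Connected components of G2: 3 component(s) with vertex sets [[3], [7], [0, 1, 2, 4, 5, 6, 8, 9]], sizes [1, 1, 8].
The number of connected components (and the multiset of component sizes) is an isomorphism invariant — an isomorphism maps each component of G1 bijectively onto a component of G2. Since G1 has 1 component(s) and G2 has 3, they cannot be isomorphic.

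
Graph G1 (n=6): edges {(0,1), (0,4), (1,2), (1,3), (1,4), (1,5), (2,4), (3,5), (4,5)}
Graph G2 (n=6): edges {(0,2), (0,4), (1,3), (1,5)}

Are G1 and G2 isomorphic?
No, not isomorphic

The graphs are NOT isomorphic.

Counting triangles (3-cliques): G1 has 4, G2 has 0.
Triangle count is an isomorphism invariant, so differing triangle counts rule out isomorphism.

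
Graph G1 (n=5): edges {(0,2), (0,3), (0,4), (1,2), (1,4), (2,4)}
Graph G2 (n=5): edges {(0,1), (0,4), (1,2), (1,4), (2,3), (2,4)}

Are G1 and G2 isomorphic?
Yes, isomorphic

The graphs are isomorphic.
One valid mapping φ: V(G1) → V(G2): 0→2, 1→0, 2→1, 3→3, 4→4

Verify φ preserves adjacency — for each edge of G1, its image is an edge of G2:
  (0,2) → (φ(0),φ(2)) = (1,2) ∈ E(G2) ✓
  (0,3) → (φ(0),φ(3)) = (2,3) ∈ E(G2) ✓
  (0,4) → (φ(0),φ(4)) = (2,4) ∈ E(G2) ✓
  (1,2) → (φ(1),φ(2)) = (0,1) ∈ E(G2) ✓
  (1,4) → (φ(1),φ(4)) = (0,4) ∈ E(G2) ✓
  (2,4) → (φ(2),φ(4)) = (1,4) ∈ E(G2) ✓
All 6 edges of G1 map to edges of G2, and |E(G1)| = |E(G2)| = 6, so φ is a bijection on edges as well as vertices. Hence G1 ≅ G2.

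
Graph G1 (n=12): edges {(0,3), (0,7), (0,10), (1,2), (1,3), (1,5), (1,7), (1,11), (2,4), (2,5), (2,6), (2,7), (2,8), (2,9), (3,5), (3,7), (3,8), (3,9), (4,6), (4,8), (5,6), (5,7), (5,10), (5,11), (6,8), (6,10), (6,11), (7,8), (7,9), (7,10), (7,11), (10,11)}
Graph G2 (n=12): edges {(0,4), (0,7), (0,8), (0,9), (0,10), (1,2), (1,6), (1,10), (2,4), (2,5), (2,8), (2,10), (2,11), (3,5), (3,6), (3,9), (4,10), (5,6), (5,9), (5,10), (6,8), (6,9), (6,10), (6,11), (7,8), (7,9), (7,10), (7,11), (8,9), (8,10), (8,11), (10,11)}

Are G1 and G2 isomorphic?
Yes, isomorphic

The graphs are isomorphic.
One valid mapping φ: V(G1) → V(G2): 0→4, 1→11, 2→6, 3→2, 4→3, 5→8, 6→9, 7→10, 8→5, 9→1, 10→0, 11→7

Verify φ preserves adjacency — for each edge of G1, its image is an edge of G2:
  (0,3) → (φ(0),φ(3)) = (2,4) ∈ E(G2) ✓
  (0,7) → (φ(0),φ(7)) = (4,10) ∈ E(G2) ✓
  (0,10) → (φ(0),φ(10)) = (0,4) ∈ E(G2) ✓
  (1,2) → (φ(1),φ(2)) = (6,11) ∈ E(G2) ✓
  (1,3) → (φ(1),φ(3)) = (2,11) ∈ E(G2) ✓
  (1,5) → (φ(1),φ(5)) = (8,11) ∈ E(G2) ✓
  (1,7) → (φ(1),φ(7)) = (10,11) ∈ E(G2) ✓
  (1,11) → (φ(1),φ(11)) = (7,11) ∈ E(G2) ✓
  (2,4) → (φ(2),φ(4)) = (3,6) ∈ E(G2) ✓
  (2,5) → (φ(2),φ(5)) = (6,8) ∈ E(G2) ✓
  (2,6) → (φ(2),φ(6)) = (6,9) ∈ E(G2) ✓
  (2,7) → (φ(2),φ(7)) = (6,10) ∈ E(G2) ✓
  (2,8) → (φ(2),φ(8)) = (5,6) ∈ E(G2) ✓
  (2,9) → (φ(2),φ(9)) = (1,6) ∈ E(G2) ✓
  (3,5) → (φ(3),φ(5)) = (2,8) ∈ E(G2) ✓
  (3,7) → (φ(3),φ(7)) = (2,10) ∈ E(G2) ✓
  (3,8) → (φ(3),φ(8)) = (2,5) ∈ E(G2) ✓
  (3,9) → (φ(3),φ(9)) = (1,2) ∈ E(G2) ✓
  (4,6) → (φ(4),φ(6)) = (3,9) ∈ E(G2) ✓
  (4,8) → (φ(4),φ(8)) = (3,5) ∈ E(G2) ✓
  (5,6) → (φ(5),φ(6)) = (8,9) ∈ E(G2) ✓
  (5,7) → (φ(5),φ(7)) = (8,10) ∈ E(G2) ✓
  (5,10) → (φ(5),φ(10)) = (0,8) ∈ E(G2) ✓
  (5,11) → (φ(5),φ(11)) = (7,8) ∈ E(G2) ✓
  (6,8) → (φ(6),φ(8)) = (5,9) ∈ E(G2) ✓
  (6,10) → (φ(6),φ(10)) = (0,9) ∈ E(G2) ✓
  (6,11) → (φ(6),φ(11)) = (7,9) ∈ E(G2) ✓
  (7,8) → (φ(7),φ(8)) = (5,10) ∈ E(G2) ✓
  (7,9) → (φ(7),φ(9)) = (1,10) ∈ E(G2) ✓
  (7,10) → (φ(7),φ(10)) = (0,10) ∈ E(G2) ✓
  (7,11) → (φ(7),φ(11)) = (7,10) ∈ E(G2) ✓
  (10,11) → (φ(10),φ(11)) = (0,7) ∈ E(G2) ✓
All 32 edges of G1 map to edges of G2, and |E(G1)| = |E(G2)| = 32, so φ is a bijection on edges as well as vertices. Hence G1 ≅ G2.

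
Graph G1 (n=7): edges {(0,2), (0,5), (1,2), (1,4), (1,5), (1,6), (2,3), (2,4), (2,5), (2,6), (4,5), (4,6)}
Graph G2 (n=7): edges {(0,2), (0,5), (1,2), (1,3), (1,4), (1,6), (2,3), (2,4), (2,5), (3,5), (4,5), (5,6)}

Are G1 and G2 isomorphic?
No, not isomorphic

The graphs are NOT isomorphic.

Counting triangles (3-cliques): G1 has 8, G2 has 5.
Triangle count is an isomorphism invariant, so differing triangle counts rule out isomorphism.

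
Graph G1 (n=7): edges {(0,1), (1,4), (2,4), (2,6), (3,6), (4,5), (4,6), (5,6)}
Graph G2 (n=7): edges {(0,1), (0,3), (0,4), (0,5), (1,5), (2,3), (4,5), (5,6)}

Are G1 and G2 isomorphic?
Yes, isomorphic

The graphs are isomorphic.
One valid mapping φ: V(G1) → V(G2): 0→2, 1→3, 2→1, 3→6, 4→0, 5→4, 6→5

Verify φ preserves adjacency — for each edge of G1, its image is an edge of G2:
  (0,1) → (φ(0),φ(1)) = (2,3) ∈ E(G2) ✓
  (1,4) → (φ(1),φ(4)) = (0,3) ∈ E(G2) ✓
  (2,4) → (φ(2),φ(4)) = (0,1) ∈ E(G2) ✓
  (2,6) → (φ(2),φ(6)) = (1,5) ∈ E(G2) ✓
  (3,6) → (φ(3),φ(6)) = (5,6) ∈ E(G2) ✓
  (4,5) → (φ(4),φ(5)) = (0,4) ∈ E(G2) ✓
  (4,6) → (φ(4),φ(6)) = (0,5) ∈ E(G2) ✓
  (5,6) → (φ(5),φ(6)) = (4,5) ∈ E(G2) ✓
All 8 edges of G1 map to edges of G2, and |E(G1)| = |E(G2)| = 8, so φ is a bijection on edges as well as vertices. Hence G1 ≅ G2.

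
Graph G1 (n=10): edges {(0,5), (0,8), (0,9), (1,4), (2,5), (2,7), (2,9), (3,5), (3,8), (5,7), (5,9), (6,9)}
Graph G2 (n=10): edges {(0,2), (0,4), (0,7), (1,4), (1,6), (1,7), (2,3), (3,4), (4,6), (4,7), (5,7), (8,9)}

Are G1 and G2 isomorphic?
Yes, isomorphic

The graphs are isomorphic.
One valid mapping φ: V(G1) → V(G2): 0→0, 1→9, 2→1, 3→3, 4→8, 5→4, 6→5, 7→6, 8→2, 9→7

Verify φ preserves adjacency — for each edge of G1, its image is an edge of G2:
  (0,5) → (φ(0),φ(5)) = (0,4) ∈ E(G2) ✓
  (0,8) → (φ(0),φ(8)) = (0,2) ∈ E(G2) ✓
  (0,9) → (φ(0),φ(9)) = (0,7) ∈ E(G2) ✓
  (1,4) → (φ(1),φ(4)) = (8,9) ∈ E(G2) ✓
  (2,5) → (φ(2),φ(5)) = (1,4) ∈ E(G2) ✓
  (2,7) → (φ(2),φ(7)) = (1,6) ∈ E(G2) ✓
  (2,9) → (φ(2),φ(9)) = (1,7) ∈ E(G2) ✓
  (3,5) → (φ(3),φ(5)) = (3,4) ∈ E(G2) ✓
  (3,8) → (φ(3),φ(8)) = (2,3) ∈ E(G2) ✓
  (5,7) → (φ(5),φ(7)) = (4,6) ∈ E(G2) ✓
  (5,9) → (φ(5),φ(9)) = (4,7) ∈ E(G2) ✓
  (6,9) → (φ(6),φ(9)) = (5,7) ∈ E(G2) ✓
All 12 edges of G1 map to edges of G2, and |E(G1)| = |E(G2)| = 12, so φ is a bijection on edges as well as vertices. Hence G1 ≅ G2.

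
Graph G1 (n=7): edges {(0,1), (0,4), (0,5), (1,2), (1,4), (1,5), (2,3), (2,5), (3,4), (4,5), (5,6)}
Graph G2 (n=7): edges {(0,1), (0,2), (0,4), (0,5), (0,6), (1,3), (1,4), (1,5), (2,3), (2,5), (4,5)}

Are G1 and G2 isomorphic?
Yes, isomorphic

The graphs are isomorphic.
One valid mapping φ: V(G1) → V(G2): 0→4, 1→5, 2→2, 3→3, 4→1, 5→0, 6→6

Verify φ preserves adjacency — for each edge of G1, its image is an edge of G2:
  (0,1) → (φ(0),φ(1)) = (4,5) ∈ E(G2) ✓
  (0,4) → (φ(0),φ(4)) = (1,4) ∈ E(G2) ✓
  (0,5) → (φ(0),φ(5)) = (0,4) ∈ E(G2) ✓
  (1,2) → (φ(1),φ(2)) = (2,5) ∈ E(G2) ✓
  (1,4) → (φ(1),φ(4)) = (1,5) ∈ E(G2) ✓
  (1,5) → (φ(1),φ(5)) = (0,5) ∈ E(G2) ✓
  (2,3) → (φ(2),φ(3)) = (2,3) ∈ E(G2) ✓
  (2,5) → (φ(2),φ(5)) = (0,2) ∈ E(G2) ✓
  (3,4) → (φ(3),φ(4)) = (1,3) ∈ E(G2) ✓
  (4,5) → (φ(4),φ(5)) = (0,1) ∈ E(G2) ✓
  (5,6) → (φ(5),φ(6)) = (0,6) ∈ E(G2) ✓
All 11 edges of G1 map to edges of G2, and |E(G1)| = |E(G2)| = 11, so φ is a bijection on edges as well as vertices. Hence G1 ≅ G2.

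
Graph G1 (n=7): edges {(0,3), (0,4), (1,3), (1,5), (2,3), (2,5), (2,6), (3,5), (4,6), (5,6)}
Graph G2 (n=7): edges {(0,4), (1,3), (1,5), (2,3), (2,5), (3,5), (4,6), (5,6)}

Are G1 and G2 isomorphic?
No, not isomorphic

The graphs are NOT isomorphic.

Counting edges: G1 has 10 edge(s); G2 has 8 edge(s).
Edge count is an isomorphism invariant (a bijection on vertices induces a bijection on edges), so differing edge counts rule out isomorphism.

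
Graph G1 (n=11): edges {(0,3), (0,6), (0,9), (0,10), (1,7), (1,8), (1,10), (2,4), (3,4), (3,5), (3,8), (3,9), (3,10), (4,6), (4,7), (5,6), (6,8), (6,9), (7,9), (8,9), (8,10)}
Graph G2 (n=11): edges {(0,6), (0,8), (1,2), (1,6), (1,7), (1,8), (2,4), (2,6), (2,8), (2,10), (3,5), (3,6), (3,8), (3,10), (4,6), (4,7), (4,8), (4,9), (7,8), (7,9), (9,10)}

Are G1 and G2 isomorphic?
Yes, isomorphic

The graphs are isomorphic.
One valid mapping φ: V(G1) → V(G2): 0→1, 1→9, 2→5, 3→8, 4→3, 5→0, 6→6, 7→10, 8→4, 9→2, 10→7

Verify φ preserves adjacency — for each edge of G1, its image is an edge of G2:
  (0,3) → (φ(0),φ(3)) = (1,8) ∈ E(G2) ✓
  (0,6) → (φ(0),φ(6)) = (1,6) ∈ E(G2) ✓
  (0,9) → (φ(0),φ(9)) = (1,2) ∈ E(G2) ✓
  (0,10) → (φ(0),φ(10)) = (1,7) ∈ E(G2) ✓
  (1,7) → (φ(1),φ(7)) = (9,10) ∈ E(G2) ✓
  (1,8) → (φ(1),φ(8)) = (4,9) ∈ E(G2) ✓
  (1,10) → (φ(1),φ(10)) = (7,9) ∈ E(G2) ✓
  (2,4) → (φ(2),φ(4)) = (3,5) ∈ E(G2) ✓
  (3,4) → (φ(3),φ(4)) = (3,8) ∈ E(G2) ✓
  (3,5) → (φ(3),φ(5)) = (0,8) ∈ E(G2) ✓
  (3,8) → (φ(3),φ(8)) = (4,8) ∈ E(G2) ✓
  (3,9) → (φ(3),φ(9)) = (2,8) ∈ E(G2) ✓
  (3,10) → (φ(3),φ(10)) = (7,8) ∈ E(G2) ✓
  (4,6) → (φ(4),φ(6)) = (3,6) ∈ E(G2) ✓
  (4,7) → (φ(4),φ(7)) = (3,10) ∈ E(G2) ✓
  (5,6) → (φ(5),φ(6)) = (0,6) ∈ E(G2) ✓
  (6,8) → (φ(6),φ(8)) = (4,6) ∈ E(G2) ✓
  (6,9) → (φ(6),φ(9)) = (2,6) ∈ E(G2) ✓
  (7,9) → (φ(7),φ(9)) = (2,10) ∈ E(G2) ✓
  (8,9) → (φ(8),φ(9)) = (2,4) ∈ E(G2) ✓
  (8,10) → (φ(8),φ(10)) = (4,7) ∈ E(G2) ✓
All 21 edges of G1 map to edges of G2, and |E(G1)| = |E(G2)| = 21, so φ is a bijection on edges as well as vertices. Hence G1 ≅ G2.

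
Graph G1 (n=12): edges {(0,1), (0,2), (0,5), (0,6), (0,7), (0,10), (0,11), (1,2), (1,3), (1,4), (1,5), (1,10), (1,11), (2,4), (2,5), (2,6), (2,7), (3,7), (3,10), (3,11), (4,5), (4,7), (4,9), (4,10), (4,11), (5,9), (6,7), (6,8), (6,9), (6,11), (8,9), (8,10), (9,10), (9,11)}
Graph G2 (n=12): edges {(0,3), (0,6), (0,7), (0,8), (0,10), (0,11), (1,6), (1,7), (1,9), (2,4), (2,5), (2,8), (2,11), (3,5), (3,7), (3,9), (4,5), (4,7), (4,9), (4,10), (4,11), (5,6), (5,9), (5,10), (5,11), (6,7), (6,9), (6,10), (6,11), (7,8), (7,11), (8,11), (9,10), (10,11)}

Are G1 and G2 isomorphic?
No, not isomorphic

The graphs are NOT isomorphic.

Counting triangles (3-cliques): G1 has 25, G2 has 30.
Triangle count is an isomorphism invariant, so differing triangle counts rule out isomorphism.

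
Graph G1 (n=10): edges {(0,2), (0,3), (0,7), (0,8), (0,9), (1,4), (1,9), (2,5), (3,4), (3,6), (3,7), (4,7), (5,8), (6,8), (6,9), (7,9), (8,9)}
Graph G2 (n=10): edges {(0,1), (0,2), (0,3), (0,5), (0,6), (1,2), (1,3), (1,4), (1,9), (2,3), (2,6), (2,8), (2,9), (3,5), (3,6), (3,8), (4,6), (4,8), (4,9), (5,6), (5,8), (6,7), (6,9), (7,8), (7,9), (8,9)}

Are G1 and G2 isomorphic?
No, not isomorphic

The graphs are NOT isomorphic.

Counting triangles (3-cliques): G1 has 5, G2 has 20.
Triangle count is an isomorphism invariant, so differing triangle counts rule out isomorphism.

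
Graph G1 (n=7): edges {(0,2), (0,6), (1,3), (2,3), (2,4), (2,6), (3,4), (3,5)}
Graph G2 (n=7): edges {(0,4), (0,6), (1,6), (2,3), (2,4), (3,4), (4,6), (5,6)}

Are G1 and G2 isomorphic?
Yes, isomorphic

The graphs are isomorphic.
One valid mapping φ: V(G1) → V(G2): 0→2, 1→5, 2→4, 3→6, 4→0, 5→1, 6→3

Verify φ preserves adjacency — for each edge of G1, its image is an edge of G2:
  (0,2) → (φ(0),φ(2)) = (2,4) ∈ E(G2) ✓
  (0,6) → (φ(0),φ(6)) = (2,3) ∈ E(G2) ✓
  (1,3) → (φ(1),φ(3)) = (5,6) ∈ E(G2) ✓
  (2,3) → (φ(2),φ(3)) = (4,6) ∈ E(G2) ✓
  (2,4) → (φ(2),φ(4)) = (0,4) ∈ E(G2) ✓
  (2,6) → (φ(2),φ(6)) = (3,4) ∈ E(G2) ✓
  (3,4) → (φ(3),φ(4)) = (0,6) ∈ E(G2) ✓
  (3,5) → (φ(3),φ(5)) = (1,6) ∈ E(G2) ✓
All 8 edges of G1 map to edges of G2, and |E(G1)| = |E(G2)| = 8, so φ is a bijection on edges as well as vertices. Hence G1 ≅ G2.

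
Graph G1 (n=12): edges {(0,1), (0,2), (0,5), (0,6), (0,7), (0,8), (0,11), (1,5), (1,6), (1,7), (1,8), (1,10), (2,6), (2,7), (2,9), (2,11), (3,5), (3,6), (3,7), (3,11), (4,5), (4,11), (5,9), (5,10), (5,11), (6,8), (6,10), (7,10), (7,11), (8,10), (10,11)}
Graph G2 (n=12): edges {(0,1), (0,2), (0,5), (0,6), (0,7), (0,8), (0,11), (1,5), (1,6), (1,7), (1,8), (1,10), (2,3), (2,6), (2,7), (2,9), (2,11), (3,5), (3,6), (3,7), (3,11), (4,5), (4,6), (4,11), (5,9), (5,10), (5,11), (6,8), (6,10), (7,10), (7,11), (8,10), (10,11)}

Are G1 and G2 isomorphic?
No, not isomorphic

The graphs are NOT isomorphic.

Counting edges: G1 has 31 edge(s); G2 has 33 edge(s).
Edge count is an isomorphism invariant (a bijection on vertices induces a bijection on edges), so differing edge counts rule out isomorphism.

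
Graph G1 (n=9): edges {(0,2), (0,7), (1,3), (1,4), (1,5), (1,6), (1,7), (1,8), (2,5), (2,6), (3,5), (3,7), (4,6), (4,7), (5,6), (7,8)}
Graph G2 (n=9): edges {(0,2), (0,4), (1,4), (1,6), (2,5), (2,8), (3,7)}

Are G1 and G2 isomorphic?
No, not isomorphic

The graphs are NOT isomorphic.

Degrees in G1: deg(0)=2, deg(1)=6, deg(2)=3, deg(3)=3, deg(4)=3, deg(5)=4, deg(6)=4, deg(7)=5, deg(8)=2.
Sorted degree sequence of G1: [6, 5, 4, 4, 3, 3, 3, 2, 2].
Degrees in G2: deg(0)=2, deg(1)=2, deg(2)=3, deg(3)=1, deg(4)=2, deg(5)=1, deg(6)=1, deg(7)=1, deg(8)=1.
Sorted degree sequence of G2: [3, 2, 2, 2, 1, 1, 1, 1, 1].
The (sorted) degree sequence is an isomorphism invariant, so since G1 and G2 have different degree sequences they cannot be isomorphic.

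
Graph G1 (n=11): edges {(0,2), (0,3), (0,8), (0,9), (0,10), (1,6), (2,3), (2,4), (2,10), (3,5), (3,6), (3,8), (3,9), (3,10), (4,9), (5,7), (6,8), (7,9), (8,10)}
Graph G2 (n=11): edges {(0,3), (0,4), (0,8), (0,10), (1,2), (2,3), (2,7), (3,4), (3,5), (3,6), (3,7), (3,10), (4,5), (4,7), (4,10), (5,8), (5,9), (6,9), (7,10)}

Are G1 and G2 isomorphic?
Yes, isomorphic

The graphs are isomorphic.
One valid mapping φ: V(G1) → V(G2): 0→4, 1→1, 2→0, 3→3, 4→8, 5→6, 6→2, 7→9, 8→7, 9→5, 10→10

Verify φ preserves adjacency — for each edge of G1, its image is an edge of G2:
  (0,2) → (φ(0),φ(2)) = (0,4) ∈ E(G2) ✓
  (0,3) → (φ(0),φ(3)) = (3,4) ∈ E(G2) ✓
  (0,8) → (φ(0),φ(8)) = (4,7) ∈ E(G2) ✓
  (0,9) → (φ(0),φ(9)) = (4,5) ∈ E(G2) ✓
  (0,10) → (φ(0),φ(10)) = (4,10) ∈ E(G2) ✓
  (1,6) → (φ(1),φ(6)) = (1,2) ∈ E(G2) ✓
  (2,3) → (φ(2),φ(3)) = (0,3) ∈ E(G2) ✓
  (2,4) → (φ(2),φ(4)) = (0,8) ∈ E(G2) ✓
  (2,10) → (φ(2),φ(10)) = (0,10) ∈ E(G2) ✓
  (3,5) → (φ(3),φ(5)) = (3,6) ∈ E(G2) ✓
  (3,6) → (φ(3),φ(6)) = (2,3) ∈ E(G2) ✓
  (3,8) → (φ(3),φ(8)) = (3,7) ∈ E(G2) ✓
  (3,9) → (φ(3),φ(9)) = (3,5) ∈ E(G2) ✓
  (3,10) → (φ(3),φ(10)) = (3,10) ∈ E(G2) ✓
  (4,9) → (φ(4),φ(9)) = (5,8) ∈ E(G2) ✓
  (5,7) → (φ(5),φ(7)) = (6,9) ∈ E(G2) ✓
  (6,8) → (φ(6),φ(8)) = (2,7) ∈ E(G2) ✓
  (7,9) → (φ(7),φ(9)) = (5,9) ∈ E(G2) ✓
  (8,10) → (φ(8),φ(10)) = (7,10) ∈ E(G2) ✓
All 19 edges of G1 map to edges of G2, and |E(G1)| = |E(G2)| = 19, so φ is a bijection on edges as well as vertices. Hence G1 ≅ G2.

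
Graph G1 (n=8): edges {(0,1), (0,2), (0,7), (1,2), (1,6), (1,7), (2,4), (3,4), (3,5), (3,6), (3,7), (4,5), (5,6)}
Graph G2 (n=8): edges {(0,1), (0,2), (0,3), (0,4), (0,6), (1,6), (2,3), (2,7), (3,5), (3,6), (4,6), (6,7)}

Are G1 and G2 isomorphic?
No, not isomorphic

The graphs are NOT isomorphic.

Degrees in G1: deg(0)=3, deg(1)=4, deg(2)=3, deg(3)=4, deg(4)=3, deg(5)=3, deg(6)=3, deg(7)=3.
Sorted degree sequence of G1: [4, 4, 3, 3, 3, 3, 3, 3].
Degrees in G2: deg(0)=5, deg(1)=2, deg(2)=3, deg(3)=4, deg(4)=2, deg(5)=1, deg(6)=5, deg(7)=2.
Sorted degree sequence of G2: [5, 5, 4, 3, 2, 2, 2, 1].
The (sorted) degree sequence is an isomorphism invariant, so since G1 and G2 have different degree sequences they cannot be isomorphic.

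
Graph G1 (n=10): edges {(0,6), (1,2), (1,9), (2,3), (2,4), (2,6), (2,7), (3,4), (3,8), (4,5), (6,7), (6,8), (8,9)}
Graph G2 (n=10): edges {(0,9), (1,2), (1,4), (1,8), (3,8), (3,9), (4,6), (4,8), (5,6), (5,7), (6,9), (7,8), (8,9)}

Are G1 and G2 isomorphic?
Yes, isomorphic

The graphs are isomorphic.
One valid mapping φ: V(G1) → V(G2): 0→0, 1→7, 2→8, 3→4, 4→1, 5→2, 6→9, 7→3, 8→6, 9→5

Verify φ preserves adjacency — for each edge of G1, its image is an edge of G2:
  (0,6) → (φ(0),φ(6)) = (0,9) ∈ E(G2) ✓
  (1,2) → (φ(1),φ(2)) = (7,8) ∈ E(G2) ✓
  (1,9) → (φ(1),φ(9)) = (5,7) ∈ E(G2) ✓
  (2,3) → (φ(2),φ(3)) = (4,8) ∈ E(G2) ✓
  (2,4) → (φ(2),φ(4)) = (1,8) ∈ E(G2) ✓
  (2,6) → (φ(2),φ(6)) = (8,9) ∈ E(G2) ✓
  (2,7) → (φ(2),φ(7)) = (3,8) ∈ E(G2) ✓
  (3,4) → (φ(3),φ(4)) = (1,4) ∈ E(G2) ✓
  (3,8) → (φ(3),φ(8)) = (4,6) ∈ E(G2) ✓
  (4,5) → (φ(4),φ(5)) = (1,2) ∈ E(G2) ✓
  (6,7) → (φ(6),φ(7)) = (3,9) ∈ E(G2) ✓
  (6,8) → (φ(6),φ(8)) = (6,9) ∈ E(G2) ✓
  (8,9) → (φ(8),φ(9)) = (5,6) ∈ E(G2) ✓
All 13 edges of G1 map to edges of G2, and |E(G1)| = |E(G2)| = 13, so φ is a bijection on edges as well as vertices. Hence G1 ≅ G2.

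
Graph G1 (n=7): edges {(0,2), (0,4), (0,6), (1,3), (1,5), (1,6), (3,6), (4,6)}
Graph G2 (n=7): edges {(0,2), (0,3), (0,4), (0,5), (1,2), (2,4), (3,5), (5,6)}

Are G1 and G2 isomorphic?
Yes, isomorphic

The graphs are isomorphic.
One valid mapping φ: V(G1) → V(G2): 0→2, 1→5, 2→1, 3→3, 4→4, 5→6, 6→0

Verify φ preserves adjacency — for each edge of G1, its image is an edge of G2:
  (0,2) → (φ(0),φ(2)) = (1,2) ∈ E(G2) ✓
  (0,4) → (φ(0),φ(4)) = (2,4) ∈ E(G2) ✓
  (0,6) → (φ(0),φ(6)) = (0,2) ∈ E(G2) ✓
  (1,3) → (φ(1),φ(3)) = (3,5) ∈ E(G2) ✓
  (1,5) → (φ(1),φ(5)) = (5,6) ∈ E(G2) ✓
  (1,6) → (φ(1),φ(6)) = (0,5) ∈ E(G2) ✓
  (3,6) → (φ(3),φ(6)) = (0,3) ∈ E(G2) ✓
  (4,6) → (φ(4),φ(6)) = (0,4) ∈ E(G2) ✓
All 8 edges of G1 map to edges of G2, and |E(G1)| = |E(G2)| = 8, so φ is a bijection on edges as well as vertices. Hence G1 ≅ G2.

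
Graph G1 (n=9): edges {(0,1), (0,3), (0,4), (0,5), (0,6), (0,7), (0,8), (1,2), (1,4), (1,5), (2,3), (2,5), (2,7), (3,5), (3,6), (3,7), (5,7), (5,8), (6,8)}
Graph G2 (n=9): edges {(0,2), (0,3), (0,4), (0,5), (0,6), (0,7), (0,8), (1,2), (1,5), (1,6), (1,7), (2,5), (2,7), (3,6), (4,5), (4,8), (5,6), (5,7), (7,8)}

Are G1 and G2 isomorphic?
Yes, isomorphic

The graphs are isomorphic.
One valid mapping φ: V(G1) → V(G2): 0→0, 1→6, 2→1, 3→7, 4→3, 5→5, 6→8, 7→2, 8→4

Verify φ preserves adjacency — for each edge of G1, its image is an edge of G2:
  (0,1) → (φ(0),φ(1)) = (0,6) ∈ E(G2) ✓
  (0,3) → (φ(0),φ(3)) = (0,7) ∈ E(G2) ✓
  (0,4) → (φ(0),φ(4)) = (0,3) ∈ E(G2) ✓
  (0,5) → (φ(0),φ(5)) = (0,5) ∈ E(G2) ✓
  (0,6) → (φ(0),φ(6)) = (0,8) ∈ E(G2) ✓
  (0,7) → (φ(0),φ(7)) = (0,2) ∈ E(G2) ✓
  (0,8) → (φ(0),φ(8)) = (0,4) ∈ E(G2) ✓
  (1,2) → (φ(1),φ(2)) = (1,6) ∈ E(G2) ✓
  (1,4) → (φ(1),φ(4)) = (3,6) ∈ E(G2) ✓
  (1,5) → (φ(1),φ(5)) = (5,6) ∈ E(G2) ✓
  (2,3) → (φ(2),φ(3)) = (1,7) ∈ E(G2) ✓
  (2,5) → (φ(2),φ(5)) = (1,5) ∈ E(G2) ✓
  (2,7) → (φ(2),φ(7)) = (1,2) ∈ E(G2) ✓
  (3,5) → (φ(3),φ(5)) = (5,7) ∈ E(G2) ✓
  (3,6) → (φ(3),φ(6)) = (7,8) ∈ E(G2) ✓
  (3,7) → (φ(3),φ(7)) = (2,7) ∈ E(G2) ✓
  (5,7) → (φ(5),φ(7)) = (2,5) ∈ E(G2) ✓
  (5,8) → (φ(5),φ(8)) = (4,5) ∈ E(G2) ✓
  (6,8) → (φ(6),φ(8)) = (4,8) ∈ E(G2) ✓
All 19 edges of G1 map to edges of G2, and |E(G1)| = |E(G2)| = 19, so φ is a bijection on edges as well as vertices. Hence G1 ≅ G2.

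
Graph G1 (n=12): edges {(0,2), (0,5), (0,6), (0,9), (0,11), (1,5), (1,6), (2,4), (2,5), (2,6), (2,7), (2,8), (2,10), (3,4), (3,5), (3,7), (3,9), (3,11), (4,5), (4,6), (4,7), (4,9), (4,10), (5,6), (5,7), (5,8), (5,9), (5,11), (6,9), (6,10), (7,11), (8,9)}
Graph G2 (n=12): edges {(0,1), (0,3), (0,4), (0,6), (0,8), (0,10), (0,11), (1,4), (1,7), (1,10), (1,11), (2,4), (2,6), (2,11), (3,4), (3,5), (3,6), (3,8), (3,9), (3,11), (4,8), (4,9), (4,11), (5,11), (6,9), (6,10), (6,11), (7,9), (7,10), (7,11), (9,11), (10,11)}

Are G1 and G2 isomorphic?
Yes, isomorphic

The graphs are isomorphic.
One valid mapping φ: V(G1) → V(G2): 0→9, 1→5, 2→4, 3→10, 4→0, 5→11, 6→3, 7→1, 8→2, 9→6, 10→8, 11→7

Verify φ preserves adjacency — for each edge of G1, its image is an edge of G2:
  (0,2) → (φ(0),φ(2)) = (4,9) ∈ E(G2) ✓
  (0,5) → (φ(0),φ(5)) = (9,11) ∈ E(G2) ✓
  (0,6) → (φ(0),φ(6)) = (3,9) ∈ E(G2) ✓
  (0,9) → (φ(0),φ(9)) = (6,9) ∈ E(G2) ✓
  (0,11) → (φ(0),φ(11)) = (7,9) ∈ E(G2) ✓
  (1,5) → (φ(1),φ(5)) = (5,11) ∈ E(G2) ✓
  (1,6) → (φ(1),φ(6)) = (3,5) ∈ E(G2) ✓
  (2,4) → (φ(2),φ(4)) = (0,4) ∈ E(G2) ✓
  (2,5) → (φ(2),φ(5)) = (4,11) ∈ E(G2) ✓
  (2,6) → (φ(2),φ(6)) = (3,4) ∈ E(G2) ✓
  (2,7) → (φ(2),φ(7)) = (1,4) ∈ E(G2) ✓
  (2,8) → (φ(2),φ(8)) = (2,4) ∈ E(G2) ✓
  (2,10) → (φ(2),φ(10)) = (4,8) ∈ E(G2) ✓
  (3,4) → (φ(3),φ(4)) = (0,10) ∈ E(G2) ✓
  (3,5) → (φ(3),φ(5)) = (10,11) ∈ E(G2) ✓
  (3,7) → (φ(3),φ(7)) = (1,10) ∈ E(G2) ✓
  (3,9) → (φ(3),φ(9)) = (6,10) ∈ E(G2) ✓
  (3,11) → (φ(3),φ(11)) = (7,10) ∈ E(G2) ✓
  (4,5) → (φ(4),φ(5)) = (0,11) ∈ E(G2) ✓
  (4,6) → (φ(4),φ(6)) = (0,3) ∈ E(G2) ✓
  (4,7) → (φ(4),φ(7)) = (0,1) ∈ E(G2) ✓
  (4,9) → (φ(4),φ(9)) = (0,6) ∈ E(G2) ✓
  (4,10) → (φ(4),φ(10)) = (0,8) ∈ E(G2) ✓
  (5,6) → (φ(5),φ(6)) = (3,11) ∈ E(G2) ✓
  (5,7) → (φ(5),φ(7)) = (1,11) ∈ E(G2) ✓
  (5,8) → (φ(5),φ(8)) = (2,11) ∈ E(G2) ✓
  (5,9) → (φ(5),φ(9)) = (6,11) ∈ E(G2) ✓
  (5,11) → (φ(5),φ(11)) = (7,11) ∈ E(G2) ✓
  (6,9) → (φ(6),φ(9)) = (3,6) ∈ E(G2) ✓
  (6,10) → (φ(6),φ(10)) = (3,8) ∈ E(G2) ✓
  (7,11) → (φ(7),φ(11)) = (1,7) ∈ E(G2) ✓
  (8,9) → (φ(8),φ(9)) = (2,6) ∈ E(G2) ✓
All 32 edges of G1 map to edges of G2, and |E(G1)| = |E(G2)| = 32, so φ is a bijection on edges as well as vertices. Hence G1 ≅ G2.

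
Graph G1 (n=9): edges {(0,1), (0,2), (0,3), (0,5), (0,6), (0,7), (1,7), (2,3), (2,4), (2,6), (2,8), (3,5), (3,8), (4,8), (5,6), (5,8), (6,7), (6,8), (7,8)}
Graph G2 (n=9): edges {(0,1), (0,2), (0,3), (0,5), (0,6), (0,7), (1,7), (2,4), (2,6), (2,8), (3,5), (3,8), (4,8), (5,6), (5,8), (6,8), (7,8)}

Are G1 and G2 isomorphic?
No, not isomorphic

The graphs are NOT isomorphic.

Counting edges: G1 has 19 edge(s); G2 has 17 edge(s).
Edge count is an isomorphism invariant (a bijection on vertices induces a bijection on edges), so differing edge counts rule out isomorphism.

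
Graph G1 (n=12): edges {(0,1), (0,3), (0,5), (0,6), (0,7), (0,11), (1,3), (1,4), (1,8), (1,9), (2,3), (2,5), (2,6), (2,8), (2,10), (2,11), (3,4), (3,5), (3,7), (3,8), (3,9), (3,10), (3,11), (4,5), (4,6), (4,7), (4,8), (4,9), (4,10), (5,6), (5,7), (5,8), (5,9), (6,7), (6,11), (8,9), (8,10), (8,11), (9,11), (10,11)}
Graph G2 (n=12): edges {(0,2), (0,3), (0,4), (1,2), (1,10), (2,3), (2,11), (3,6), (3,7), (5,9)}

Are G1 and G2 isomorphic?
No, not isomorphic

The graphs are NOT isomorphic.

Connected components of G1: 1 component(s) with vertex sets [[0, 1, 2, 3, 4, 5, 6, 7, 8, 9, 10, 11]], sizes [12].
Connected components of G2: 3 component(s) with vertex sets [[8], [5, 9], [0, 1, 2, 3, 4, 6, 7, 10, 11]], sizes [1, 2, 9].
The number of connected components (and the multiset of component sizes) is an isomorphism invariant — an isomorphism maps each component of G1 bijectively onto a component of G2. Since G1 has 1 component(s) and G2 has 3, they cannot be isomorphic.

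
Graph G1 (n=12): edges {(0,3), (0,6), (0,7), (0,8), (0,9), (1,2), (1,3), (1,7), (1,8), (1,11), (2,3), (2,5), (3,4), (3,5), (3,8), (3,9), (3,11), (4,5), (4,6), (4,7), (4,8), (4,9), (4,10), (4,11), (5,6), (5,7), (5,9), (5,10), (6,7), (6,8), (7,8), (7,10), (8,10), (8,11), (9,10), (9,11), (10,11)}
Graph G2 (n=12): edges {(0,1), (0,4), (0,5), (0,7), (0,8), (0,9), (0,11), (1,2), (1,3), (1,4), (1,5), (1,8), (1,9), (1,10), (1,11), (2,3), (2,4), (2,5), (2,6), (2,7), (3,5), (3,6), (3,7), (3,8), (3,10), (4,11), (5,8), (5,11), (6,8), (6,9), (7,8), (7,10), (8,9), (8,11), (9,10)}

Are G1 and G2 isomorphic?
No, not isomorphic

The graphs are NOT isomorphic.

Counting triangles (3-cliques): G1 has 38, G2 has 32.
Triangle count is an isomorphism invariant, so differing triangle counts rule out isomorphism.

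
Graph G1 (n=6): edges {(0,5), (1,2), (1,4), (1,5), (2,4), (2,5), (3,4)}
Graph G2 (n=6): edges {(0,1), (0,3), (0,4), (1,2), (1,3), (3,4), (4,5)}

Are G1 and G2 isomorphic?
Yes, isomorphic

The graphs are isomorphic.
One valid mapping φ: V(G1) → V(G2): 0→2, 1→3, 2→0, 3→5, 4→4, 5→1

Verify φ preserves adjacency — for each edge of G1, its image is an edge of G2:
  (0,5) → (φ(0),φ(5)) = (1,2) ∈ E(G2) ✓
  (1,2) → (φ(1),φ(2)) = (0,3) ∈ E(G2) ✓
  (1,4) → (φ(1),φ(4)) = (3,4) ∈ E(G2) ✓
  (1,5) → (φ(1),φ(5)) = (1,3) ∈ E(G2) ✓
  (2,4) → (φ(2),φ(4)) = (0,4) ∈ E(G2) ✓
  (2,5) → (φ(2),φ(5)) = (0,1) ∈ E(G2) ✓
  (3,4) → (φ(3),φ(4)) = (4,5) ∈ E(G2) ✓
All 7 edges of G1 map to edges of G2, and |E(G1)| = |E(G2)| = 7, so φ is a bijection on edges as well as vertices. Hence G1 ≅ G2.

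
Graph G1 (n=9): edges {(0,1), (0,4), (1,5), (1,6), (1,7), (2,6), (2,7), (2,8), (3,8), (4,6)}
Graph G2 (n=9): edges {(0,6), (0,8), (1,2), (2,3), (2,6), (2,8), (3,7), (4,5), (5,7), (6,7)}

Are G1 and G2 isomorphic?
Yes, isomorphic

The graphs are isomorphic.
One valid mapping φ: V(G1) → V(G2): 0→8, 1→2, 2→7, 3→4, 4→0, 5→1, 6→6, 7→3, 8→5

Verify φ preserves adjacency — for each edge of G1, its image is an edge of G2:
  (0,1) → (φ(0),φ(1)) = (2,8) ∈ E(G2) ✓
  (0,4) → (φ(0),φ(4)) = (0,8) ∈ E(G2) ✓
  (1,5) → (φ(1),φ(5)) = (1,2) ∈ E(G2) ✓
  (1,6) → (φ(1),φ(6)) = (2,6) ∈ E(G2) ✓
  (1,7) → (φ(1),φ(7)) = (2,3) ∈ E(G2) ✓
  (2,6) → (φ(2),φ(6)) = (6,7) ∈ E(G2) ✓
  (2,7) → (φ(2),φ(7)) = (3,7) ∈ E(G2) ✓
  (2,8) → (φ(2),φ(8)) = (5,7) ∈ E(G2) ✓
  (3,8) → (φ(3),φ(8)) = (4,5) ∈ E(G2) ✓
  (4,6) → (φ(4),φ(6)) = (0,6) ∈ E(G2) ✓
All 10 edges of G1 map to edges of G2, and |E(G1)| = |E(G2)| = 10, so φ is a bijection on edges as well as vertices. Hence G1 ≅ G2.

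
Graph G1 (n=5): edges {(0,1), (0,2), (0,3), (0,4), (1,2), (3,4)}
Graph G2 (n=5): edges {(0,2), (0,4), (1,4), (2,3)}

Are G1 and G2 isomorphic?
No, not isomorphic

The graphs are NOT isomorphic.

Counting triangles (3-cliques): G1 has 2, G2 has 0.
Triangle count is an isomorphism invariant, so differing triangle counts rule out isomorphism.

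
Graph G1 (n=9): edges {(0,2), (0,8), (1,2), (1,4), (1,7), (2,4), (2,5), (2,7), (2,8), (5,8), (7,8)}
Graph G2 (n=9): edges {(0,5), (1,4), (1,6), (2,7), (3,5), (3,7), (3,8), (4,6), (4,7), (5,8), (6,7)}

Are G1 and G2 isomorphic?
No, not isomorphic

The graphs are NOT isomorphic.

Connected components of G1: 3 component(s) with vertex sets [[3], [6], [0, 1, 2, 4, 5, 7, 8]], sizes [1, 1, 7].
Connected components of G2: 1 component(s) with vertex sets [[0, 1, 2, 3, 4, 5, 6, 7, 8]], sizes [9].
The number of connected components (and the multiset of component sizes) is an isomorphism invariant — an isomorphism maps each component of G1 bijectively onto a component of G2. Since G1 has 3 component(s) and G2 has 1, they cannot be isomorphic.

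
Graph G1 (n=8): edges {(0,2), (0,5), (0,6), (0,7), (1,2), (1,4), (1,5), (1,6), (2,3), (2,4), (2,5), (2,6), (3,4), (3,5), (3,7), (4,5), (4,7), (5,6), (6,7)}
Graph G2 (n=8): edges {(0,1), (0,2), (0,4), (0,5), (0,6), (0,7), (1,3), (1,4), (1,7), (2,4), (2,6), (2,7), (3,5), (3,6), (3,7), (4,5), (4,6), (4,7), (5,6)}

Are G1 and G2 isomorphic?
Yes, isomorphic

The graphs are isomorphic.
One valid mapping φ: V(G1) → V(G2): 0→1, 1→2, 2→4, 3→5, 4→6, 5→0, 6→7, 7→3

Verify φ preserves adjacency — for each edge of G1, its image is an edge of G2:
  (0,2) → (φ(0),φ(2)) = (1,4) ∈ E(G2) ✓
  (0,5) → (φ(0),φ(5)) = (0,1) ∈ E(G2) ✓
  (0,6) → (φ(0),φ(6)) = (1,7) ∈ E(G2) ✓
  (0,7) → (φ(0),φ(7)) = (1,3) ∈ E(G2) ✓
  (1,2) → (φ(1),φ(2)) = (2,4) ∈ E(G2) ✓
  (1,4) → (φ(1),φ(4)) = (2,6) ∈ E(G2) ✓
  (1,5) → (φ(1),φ(5)) = (0,2) ∈ E(G2) ✓
  (1,6) → (φ(1),φ(6)) = (2,7) ∈ E(G2) ✓
  (2,3) → (φ(2),φ(3)) = (4,5) ∈ E(G2) ✓
  (2,4) → (φ(2),φ(4)) = (4,6) ∈ E(G2) ✓
  (2,5) → (φ(2),φ(5)) = (0,4) ∈ E(G2) ✓
  (2,6) → (φ(2),φ(6)) = (4,7) ∈ E(G2) ✓
  (3,4) → (φ(3),φ(4)) = (5,6) ∈ E(G2) ✓
  (3,5) → (φ(3),φ(5)) = (0,5) ∈ E(G2) ✓
  (3,7) → (φ(3),φ(7)) = (3,5) ∈ E(G2) ✓
  (4,5) → (φ(4),φ(5)) = (0,6) ∈ E(G2) ✓
  (4,7) → (φ(4),φ(7)) = (3,6) ∈ E(G2) ✓
  (5,6) → (φ(5),φ(6)) = (0,7) ∈ E(G2) ✓
  (6,7) → (φ(6),φ(7)) = (3,7) ∈ E(G2) ✓
All 19 edges of G1 map to edges of G2, and |E(G1)| = |E(G2)| = 19, so φ is a bijection on edges as well as vertices. Hence G1 ≅ G2.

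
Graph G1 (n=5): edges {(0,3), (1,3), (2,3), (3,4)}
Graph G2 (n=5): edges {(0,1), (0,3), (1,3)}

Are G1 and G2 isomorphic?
No, not isomorphic

The graphs are NOT isomorphic.

Degrees in G1: deg(0)=1, deg(1)=1, deg(2)=1, deg(3)=4, deg(4)=1.
Sorted degree sequence of G1: [4, 1, 1, 1, 1].
Degrees in G2: deg(0)=2, deg(1)=2, deg(2)=0, deg(3)=2, deg(4)=0.
Sorted degree sequence of G2: [2, 2, 2, 0, 0].
The (sorted) degree sequence is an isomorphism invariant, so since G1 and G2 have different degree sequences they cannot be isomorphic.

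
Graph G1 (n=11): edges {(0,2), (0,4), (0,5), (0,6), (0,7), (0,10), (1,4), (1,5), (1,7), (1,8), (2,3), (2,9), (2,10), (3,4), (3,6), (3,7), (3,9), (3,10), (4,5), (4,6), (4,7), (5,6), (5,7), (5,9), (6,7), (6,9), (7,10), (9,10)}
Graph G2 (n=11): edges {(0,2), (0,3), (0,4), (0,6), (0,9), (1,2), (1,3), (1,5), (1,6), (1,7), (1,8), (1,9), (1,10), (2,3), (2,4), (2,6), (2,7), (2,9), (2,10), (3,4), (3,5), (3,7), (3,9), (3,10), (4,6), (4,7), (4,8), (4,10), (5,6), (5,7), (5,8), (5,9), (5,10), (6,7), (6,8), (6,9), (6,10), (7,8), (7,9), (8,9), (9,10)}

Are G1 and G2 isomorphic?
No, not isomorphic

The graphs are NOT isomorphic.

Counting triangles (3-cliques): G1 has 25, G2 has 66.
Triangle count is an isomorphism invariant, so differing triangle counts rule out isomorphism.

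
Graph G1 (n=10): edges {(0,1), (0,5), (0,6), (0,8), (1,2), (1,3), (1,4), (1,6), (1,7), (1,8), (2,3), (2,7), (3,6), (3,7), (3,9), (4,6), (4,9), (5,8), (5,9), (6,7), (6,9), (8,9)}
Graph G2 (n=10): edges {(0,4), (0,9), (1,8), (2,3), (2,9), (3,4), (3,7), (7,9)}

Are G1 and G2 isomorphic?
No, not isomorphic

The graphs are NOT isomorphic.

Connected components of G1: 1 component(s) with vertex sets [[0, 1, 2, 3, 4, 5, 6, 7, 8, 9]], sizes [10].
Connected components of G2: 4 component(s) with vertex sets [[5], [6], [1, 8], [0, 2, 3, 4, 7, 9]], sizes [1, 1, 2, 6].
The number of connected components (and the multiset of component sizes) is an isomorphism invariant — an isomorphism maps each component of G1 bijectively onto a component of G2. Since G1 has 1 component(s) and G2 has 4, they cannot be isomorphic.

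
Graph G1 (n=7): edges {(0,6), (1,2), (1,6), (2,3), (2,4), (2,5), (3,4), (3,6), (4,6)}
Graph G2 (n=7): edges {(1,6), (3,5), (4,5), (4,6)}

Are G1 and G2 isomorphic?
No, not isomorphic

The graphs are NOT isomorphic.

Connected components of G1: 1 component(s) with vertex sets [[0, 1, 2, 3, 4, 5, 6]], sizes [7].
Connected components of G2: 3 component(s) with vertex sets [[0], [2], [1, 3, 4, 5, 6]], sizes [1, 1, 5].
The number of connected components (and the multiset of component sizes) is an isomorphism invariant — an isomorphism maps each component of G1 bijectively onto a component of G2. Since G1 has 1 component(s) and G2 has 3, they cannot be isomorphic.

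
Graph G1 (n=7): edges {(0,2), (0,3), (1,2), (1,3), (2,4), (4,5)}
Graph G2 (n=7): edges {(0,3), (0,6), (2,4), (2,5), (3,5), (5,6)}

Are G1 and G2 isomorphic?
Yes, isomorphic

The graphs are isomorphic.
One valid mapping φ: V(G1) → V(G2): 0→6, 1→3, 2→5, 3→0, 4→2, 5→4, 6→1

Verify φ preserves adjacency — for each edge of G1, its image is an edge of G2:
  (0,2) → (φ(0),φ(2)) = (5,6) ∈ E(G2) ✓
  (0,3) → (φ(0),φ(3)) = (0,6) ∈ E(G2) ✓
  (1,2) → (φ(1),φ(2)) = (3,5) ∈ E(G2) ✓
  (1,3) → (φ(1),φ(3)) = (0,3) ∈ E(G2) ✓
  (2,4) → (φ(2),φ(4)) = (2,5) ∈ E(G2) ✓
  (4,5) → (φ(4),φ(5)) = (2,4) ∈ E(G2) ✓
All 6 edges of G1 map to edges of G2, and |E(G1)| = |E(G2)| = 6, so φ is a bijection on edges as well as vertices. Hence G1 ≅ G2.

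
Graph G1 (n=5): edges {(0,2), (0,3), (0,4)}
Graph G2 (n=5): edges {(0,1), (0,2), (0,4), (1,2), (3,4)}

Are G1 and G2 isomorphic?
No, not isomorphic

The graphs are NOT isomorphic.

Counting triangles (3-cliques): G1 has 0, G2 has 1.
Triangle count is an isomorphism invariant, so differing triangle counts rule out isomorphism.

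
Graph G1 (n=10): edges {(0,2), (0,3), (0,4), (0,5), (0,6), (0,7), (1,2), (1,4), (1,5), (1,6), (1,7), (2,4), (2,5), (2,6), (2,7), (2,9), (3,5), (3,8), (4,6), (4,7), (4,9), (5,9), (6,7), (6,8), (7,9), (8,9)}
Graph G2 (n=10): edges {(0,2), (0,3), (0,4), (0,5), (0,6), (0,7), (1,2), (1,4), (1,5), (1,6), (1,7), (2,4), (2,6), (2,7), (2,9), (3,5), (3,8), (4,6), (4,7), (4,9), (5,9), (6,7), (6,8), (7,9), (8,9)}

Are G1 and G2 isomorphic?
No, not isomorphic

The graphs are NOT isomorphic.

Counting edges: G1 has 26 edge(s); G2 has 25 edge(s).
Edge count is an isomorphism invariant (a bijection on vertices induces a bijection on edges), so differing edge counts rule out isomorphism.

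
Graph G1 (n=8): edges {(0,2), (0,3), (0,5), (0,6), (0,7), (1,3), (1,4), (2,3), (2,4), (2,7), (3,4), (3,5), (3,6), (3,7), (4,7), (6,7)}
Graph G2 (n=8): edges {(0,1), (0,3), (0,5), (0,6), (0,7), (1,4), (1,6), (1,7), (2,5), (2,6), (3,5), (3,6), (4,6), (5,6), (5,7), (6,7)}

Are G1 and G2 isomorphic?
Yes, isomorphic

The graphs are isomorphic.
One valid mapping φ: V(G1) → V(G2): 0→5, 1→4, 2→7, 3→6, 4→1, 5→2, 6→3, 7→0

Verify φ preserves adjacency — for each edge of G1, its image is an edge of G2:
  (0,2) → (φ(0),φ(2)) = (5,7) ∈ E(G2) ✓
  (0,3) → (φ(0),φ(3)) = (5,6) ∈ E(G2) ✓
  (0,5) → (φ(0),φ(5)) = (2,5) ∈ E(G2) ✓
  (0,6) → (φ(0),φ(6)) = (3,5) ∈ E(G2) ✓
  (0,7) → (φ(0),φ(7)) = (0,5) ∈ E(G2) ✓
  (1,3) → (φ(1),φ(3)) = (4,6) ∈ E(G2) ✓
  (1,4) → (φ(1),φ(4)) = (1,4) ∈ E(G2) ✓
  (2,3) → (φ(2),φ(3)) = (6,7) ∈ E(G2) ✓
  (2,4) → (φ(2),φ(4)) = (1,7) ∈ E(G2) ✓
  (2,7) → (φ(2),φ(7)) = (0,7) ∈ E(G2) ✓
  (3,4) → (φ(3),φ(4)) = (1,6) ∈ E(G2) ✓
  (3,5) → (φ(3),φ(5)) = (2,6) ∈ E(G2) ✓
  (3,6) → (φ(3),φ(6)) = (3,6) ∈ E(G2) ✓
  (3,7) → (φ(3),φ(7)) = (0,6) ∈ E(G2) ✓
  (4,7) → (φ(4),φ(7)) = (0,1) ∈ E(G2) ✓
  (6,7) → (φ(6),φ(7)) = (0,3) ∈ E(G2) ✓
All 16 edges of G1 map to edges of G2, and |E(G1)| = |E(G2)| = 16, so φ is a bijection on edges as well as vertices. Hence G1 ≅ G2.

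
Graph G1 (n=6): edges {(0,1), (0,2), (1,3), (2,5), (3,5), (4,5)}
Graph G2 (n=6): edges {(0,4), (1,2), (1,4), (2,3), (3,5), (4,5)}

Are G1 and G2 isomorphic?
Yes, isomorphic

The graphs are isomorphic.
One valid mapping φ: V(G1) → V(G2): 0→2, 1→3, 2→1, 3→5, 4→0, 5→4

Verify φ preserves adjacency — for each edge of G1, its image is an edge of G2:
  (0,1) → (φ(0),φ(1)) = (2,3) ∈ E(G2) ✓
  (0,2) → (φ(0),φ(2)) = (1,2) ∈ E(G2) ✓
  (1,3) → (φ(1),φ(3)) = (3,5) ∈ E(G2) ✓
  (2,5) → (φ(2),φ(5)) = (1,4) ∈ E(G2) ✓
  (3,5) → (φ(3),φ(5)) = (4,5) ∈ E(G2) ✓
  (4,5) → (φ(4),φ(5)) = (0,4) ∈ E(G2) ✓
All 6 edges of G1 map to edges of G2, and |E(G1)| = |E(G2)| = 6, so φ is a bijection on edges as well as vertices. Hence G1 ≅ G2.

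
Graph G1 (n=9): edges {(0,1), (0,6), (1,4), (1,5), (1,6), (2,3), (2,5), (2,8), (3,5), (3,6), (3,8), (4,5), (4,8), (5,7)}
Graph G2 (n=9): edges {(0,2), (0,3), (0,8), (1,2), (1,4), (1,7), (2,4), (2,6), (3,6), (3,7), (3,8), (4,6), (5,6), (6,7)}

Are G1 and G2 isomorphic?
Yes, isomorphic

The graphs are isomorphic.
One valid mapping φ: V(G1) → V(G2): 0→8, 1→3, 2→4, 3→2, 4→7, 5→6, 6→0, 7→5, 8→1

Verify φ preserves adjacency — for each edge of G1, its image is an edge of G2:
  (0,1) → (φ(0),φ(1)) = (3,8) ∈ E(G2) ✓
  (0,6) → (φ(0),φ(6)) = (0,8) ∈ E(G2) ✓
  (1,4) → (φ(1),φ(4)) = (3,7) ∈ E(G2) ✓
  (1,5) → (φ(1),φ(5)) = (3,6) ∈ E(G2) ✓
  (1,6) → (φ(1),φ(6)) = (0,3) ∈ E(G2) ✓
  (2,3) → (φ(2),φ(3)) = (2,4) ∈ E(G2) ✓
  (2,5) → (φ(2),φ(5)) = (4,6) ∈ E(G2) ✓
  (2,8) → (φ(2),φ(8)) = (1,4) ∈ E(G2) ✓
  (3,5) → (φ(3),φ(5)) = (2,6) ∈ E(G2) ✓
  (3,6) → (φ(3),φ(6)) = (0,2) ∈ E(G2) ✓
  (3,8) → (φ(3),φ(8)) = (1,2) ∈ E(G2) ✓
  (4,5) → (φ(4),φ(5)) = (6,7) ∈ E(G2) ✓
  (4,8) → (φ(4),φ(8)) = (1,7) ∈ E(G2) ✓
  (5,7) → (φ(5),φ(7)) = (5,6) ∈ E(G2) ✓
All 14 edges of G1 map to edges of G2, and |E(G1)| = |E(G2)| = 14, so φ is a bijection on edges as well as vertices. Hence G1 ≅ G2.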